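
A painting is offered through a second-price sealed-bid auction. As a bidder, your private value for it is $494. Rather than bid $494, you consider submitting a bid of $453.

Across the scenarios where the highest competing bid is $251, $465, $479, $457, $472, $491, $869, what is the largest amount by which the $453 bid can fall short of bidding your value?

$37

$251: same outcome either way → loss $0.
$465: truthful gives $29, deviation gives $0 → loss $29.
$479: truthful gives $15, deviation gives $0 → loss $15.
$457: truthful gives $37, deviation gives $0 → loss $37.
$472: truthful gives $22, deviation gives $0 → loss $22.
$491: truthful gives $3, deviation gives $0 → loss $3.
$869: same outcome either way → loss $0.
Maximum loss: $37.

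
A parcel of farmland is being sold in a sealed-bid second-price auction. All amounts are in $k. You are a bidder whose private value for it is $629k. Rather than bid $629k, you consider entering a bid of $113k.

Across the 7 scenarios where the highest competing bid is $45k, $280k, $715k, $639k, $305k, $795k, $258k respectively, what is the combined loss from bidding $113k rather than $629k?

$1044k

The deviation costs you only when the competing bid falls strictly between $113k and $629k; elsewhere both bids give the same outcome.
$45k: outcomes coincide → loss $0k.
$280k: truthful payoff $349k, deviation payoff $0k → loss $349k.
$715k: outcomes coincide → loss $0k.
$639k: outcomes coincide → loss $0k.
$305k: truthful payoff $324k, deviation payoff $0k → loss $324k.
$795k: outcomes coincide → loss $0k.
$258k: truthful payoff $371k, deviation payoff $0k → loss $371k.
Total loss = $349k + $324k + $371k = $1044k.
Because the price is fixed by the runner-up's bid, deviating from your value can only change a good outcome into a bad one — never the reverse.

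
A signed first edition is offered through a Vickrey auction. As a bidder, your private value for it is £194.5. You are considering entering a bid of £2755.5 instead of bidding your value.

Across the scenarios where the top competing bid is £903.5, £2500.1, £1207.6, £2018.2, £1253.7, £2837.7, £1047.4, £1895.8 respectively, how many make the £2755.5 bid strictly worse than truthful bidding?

The deviation hurts exactly when the highest competing bid lies strictly between £194.5 and £2755.5 — overbidding then wins at a price above your value.
£903.5: inside the interval → strictly worse (loss £709).
£2500.1: inside the interval → strictly worse (loss £2305.6).
£1207.6: inside the interval → strictly worse (loss £1013.1).
£2018.2: inside the interval → strictly worse (loss £1823.7).
£1253.7: inside the interval → strictly worse (loss £1059.2).
£2837.7: above both → same outcome either way.
£1047.4: inside the interval → strictly worse (loss £852.9).
£1895.8: inside the interval → strictly worse (loss £1701.3).
Count: 7.

7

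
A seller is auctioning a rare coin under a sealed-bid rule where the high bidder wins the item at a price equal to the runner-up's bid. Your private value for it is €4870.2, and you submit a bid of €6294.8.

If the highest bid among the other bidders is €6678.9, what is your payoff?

€0

Your bid €6294.8 is below the highest competing bid €6678.9, so you lose.
A losing bidder pays nothing and receives nothing: payoff = €0.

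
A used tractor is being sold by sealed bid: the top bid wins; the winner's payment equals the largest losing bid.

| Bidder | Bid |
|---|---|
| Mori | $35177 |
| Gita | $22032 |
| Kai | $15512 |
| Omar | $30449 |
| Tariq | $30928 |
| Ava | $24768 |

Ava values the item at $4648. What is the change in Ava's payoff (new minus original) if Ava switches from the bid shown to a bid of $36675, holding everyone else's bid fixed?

−$30529

The highest bid among the other bidders is $35177; Ava's bid doesn't change that.
Original bid $24768: Ava is not highest (top rival bid is $35177); payoff $0.
Alternative bid $36675: Ava is highest, pays the top rival bid $35177; payoff $4648 − $35177 = −$30529.
Change in payoff = −$30529 − ($0) = −$30529.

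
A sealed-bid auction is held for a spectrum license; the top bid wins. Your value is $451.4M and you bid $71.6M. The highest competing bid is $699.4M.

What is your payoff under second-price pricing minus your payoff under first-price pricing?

$0M

Your bid $71.6M is below $699.4M, so you lose under either rule.
Payoff is $0M in both cases; difference = $0M.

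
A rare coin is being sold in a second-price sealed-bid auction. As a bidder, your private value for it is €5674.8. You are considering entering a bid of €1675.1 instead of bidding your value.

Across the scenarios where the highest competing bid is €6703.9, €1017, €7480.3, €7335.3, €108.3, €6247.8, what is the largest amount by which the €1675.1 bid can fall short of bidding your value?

€0

€6703.9: same outcome either way → loss €0.
€1017: same outcome either way → loss €0.
€7480.3: same outcome either way → loss €0.
€7335.3: same outcome either way → loss €0.
€108.3: same outcome either way → loss €0.
€6247.8: same outcome either way → loss €0.
Maximum loss: €0.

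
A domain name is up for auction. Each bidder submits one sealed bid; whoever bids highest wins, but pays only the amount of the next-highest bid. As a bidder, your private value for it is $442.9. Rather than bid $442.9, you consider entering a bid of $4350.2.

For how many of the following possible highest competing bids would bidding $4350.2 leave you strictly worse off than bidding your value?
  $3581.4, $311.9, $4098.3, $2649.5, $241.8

The deviation hurts exactly when the highest competing bid lies strictly between $442.9 and $4350.2 — overbidding then wins at a price above your value.
$3581.4: inside the interval → strictly worse (loss $3138.5).
$311.9: below both → same outcome either way.
$4098.3: inside the interval → strictly worse (loss $3655.4).
$2649.5: inside the interval → strictly worse (loss $2206.6).
$241.8: below both → same outcome either way.
Count: 3.

3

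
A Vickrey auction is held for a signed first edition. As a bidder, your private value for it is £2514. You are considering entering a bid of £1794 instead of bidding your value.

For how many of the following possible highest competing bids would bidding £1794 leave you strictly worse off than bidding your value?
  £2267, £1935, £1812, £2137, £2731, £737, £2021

5

The deviation hurts exactly when the highest competing bid lies strictly between £1794 and £2514 — underbidding then forfeits a profitable win.
£2267: inside the interval → strictly worse (loss £247).
£1935: inside the interval → strictly worse (loss £579).
£1812: inside the interval → strictly worse (loss £702).
£2137: inside the interval → strictly worse (loss £377).
£2731: above both → same outcome either way.
£737: below both → same outcome either way.
£2021: inside the interval → strictly worse (loss £493).
Count: 5.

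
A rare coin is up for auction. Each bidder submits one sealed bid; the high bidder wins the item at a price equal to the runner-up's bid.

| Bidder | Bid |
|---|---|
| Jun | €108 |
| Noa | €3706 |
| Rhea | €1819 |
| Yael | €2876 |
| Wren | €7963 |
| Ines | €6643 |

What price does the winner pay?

€6643

Highest bid: Wren at €7963, so Wren wins.
Second-highest bid: Ines at €6643 — that is the price the winner pays.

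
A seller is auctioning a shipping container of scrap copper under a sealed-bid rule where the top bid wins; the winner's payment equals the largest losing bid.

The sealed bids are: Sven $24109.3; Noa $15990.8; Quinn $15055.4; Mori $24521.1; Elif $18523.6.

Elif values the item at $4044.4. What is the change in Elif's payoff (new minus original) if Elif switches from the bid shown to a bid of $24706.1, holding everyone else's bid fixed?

The highest bid among the other bidders is $24521.1; Elif's bid doesn't change that.
Original bid $18523.6: Elif is not highest (top rival bid is $24521.1); payoff $0.
Alternative bid $24706.1: Elif is highest, pays the top rival bid $24521.1; payoff $4044.4 − $24521.1 = −$20476.7.
Change in payoff = −$20476.7 − ($0) = −$20476.7.

−$20476.7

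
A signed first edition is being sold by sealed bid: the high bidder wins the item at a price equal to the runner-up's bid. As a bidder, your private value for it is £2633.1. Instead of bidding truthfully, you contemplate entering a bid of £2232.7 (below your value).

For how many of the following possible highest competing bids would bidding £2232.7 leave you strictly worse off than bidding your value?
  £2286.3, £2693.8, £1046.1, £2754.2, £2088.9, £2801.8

The deviation hurts exactly when the highest competing bid lies strictly between £2232.7 and £2633.1 — underbidding then forfeits a profitable win.
£2286.3: inside the interval → strictly worse (loss £346.8).
£2693.8: above both → same outcome either way.
£1046.1: below both → same outcome either way.
£2754.2: above both → same outcome either way.
£2088.9: below both → same outcome either way.
£2801.8: above both → same outcome either way.
Count: 1.

1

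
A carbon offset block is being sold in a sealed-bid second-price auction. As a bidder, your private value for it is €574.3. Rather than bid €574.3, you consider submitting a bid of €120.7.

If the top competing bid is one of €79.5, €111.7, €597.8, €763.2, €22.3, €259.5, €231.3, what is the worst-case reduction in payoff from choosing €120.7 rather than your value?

€343

€79.5: same outcome either way → loss €0.
€111.7: same outcome either way → loss €0.
€597.8: same outcome either way → loss €0.
€763.2: same outcome either way → loss €0.
€22.3: same outcome either way → loss €0.
€259.5: truthful gives €314.8, deviation gives €0 → loss €314.8.
€231.3: truthful gives €343, deviation gives €0 → loss €343.
Maximum loss: €343.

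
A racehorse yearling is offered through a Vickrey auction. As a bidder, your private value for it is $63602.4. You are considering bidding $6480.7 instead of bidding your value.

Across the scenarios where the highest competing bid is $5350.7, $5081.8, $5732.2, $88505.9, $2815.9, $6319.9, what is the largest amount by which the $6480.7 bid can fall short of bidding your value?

$5350.7: same outcome either way → loss $0.
$5081.8: same outcome either way → loss $0.
$5732.2: same outcome either way → loss $0.
$88505.9: same outcome either way → loss $0.
$2815.9: same outcome either way → loss $0.
$6319.9: same outcome either way → loss $0.
Maximum loss: $0.

$0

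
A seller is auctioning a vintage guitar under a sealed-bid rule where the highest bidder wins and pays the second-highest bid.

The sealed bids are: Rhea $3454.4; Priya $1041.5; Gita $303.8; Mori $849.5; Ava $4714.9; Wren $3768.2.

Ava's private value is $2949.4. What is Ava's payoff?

−$818.8

Highest bid: Ava at $4714.9, so Ava wins.
Second-highest bid: Wren at $3768.2 — that is the price the winner pays.
Ava's payoff = value − price = $2949.4 − $3768.2 = −$818.8.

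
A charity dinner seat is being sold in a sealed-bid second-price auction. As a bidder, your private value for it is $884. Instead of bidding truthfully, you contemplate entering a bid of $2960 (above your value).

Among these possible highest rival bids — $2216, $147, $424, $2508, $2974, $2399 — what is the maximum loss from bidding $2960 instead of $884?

$2216: truthful gives $0, deviation gives −$1332 → loss $1332.
$147: same outcome either way → loss $0.
$424: same outcome either way → loss $0.
$2508: truthful gives $0, deviation gives −$1624 → loss $1624.
$2974: same outcome either way → loss $0.
$2399: truthful gives $0, deviation gives −$1515 → loss $1515.
Maximum loss: $1624.

$1624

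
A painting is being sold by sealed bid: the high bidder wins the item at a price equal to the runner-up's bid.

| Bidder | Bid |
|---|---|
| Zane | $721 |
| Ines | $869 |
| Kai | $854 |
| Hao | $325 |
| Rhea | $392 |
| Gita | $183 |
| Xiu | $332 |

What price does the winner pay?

Highest bid: Ines at $869, so Ines wins.
Second-highest bid: Kai at $854 — that is the price the winner pays.

$854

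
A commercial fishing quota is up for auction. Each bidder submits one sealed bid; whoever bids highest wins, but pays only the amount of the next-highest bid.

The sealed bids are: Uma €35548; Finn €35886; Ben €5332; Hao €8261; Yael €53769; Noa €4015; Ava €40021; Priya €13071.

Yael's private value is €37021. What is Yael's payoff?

−€3000

Highest bid: Yael at €53769, so Yael wins.
Second-highest bid: Ava at €40021 — that is the price the winner pays.
Yael's payoff = value − price = €37021 − €40021 = −€3000.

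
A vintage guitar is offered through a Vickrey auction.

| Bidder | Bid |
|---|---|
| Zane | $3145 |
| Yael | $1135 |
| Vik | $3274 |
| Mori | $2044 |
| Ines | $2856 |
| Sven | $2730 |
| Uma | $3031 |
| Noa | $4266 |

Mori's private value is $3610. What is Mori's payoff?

Highest bid: Noa at $4266, so Noa wins.
Second-highest bid: Vik at $3274 — that is the price the winner pays.
Mori did not win, so Mori pays nothing and receives nothing: payoff $0.

$0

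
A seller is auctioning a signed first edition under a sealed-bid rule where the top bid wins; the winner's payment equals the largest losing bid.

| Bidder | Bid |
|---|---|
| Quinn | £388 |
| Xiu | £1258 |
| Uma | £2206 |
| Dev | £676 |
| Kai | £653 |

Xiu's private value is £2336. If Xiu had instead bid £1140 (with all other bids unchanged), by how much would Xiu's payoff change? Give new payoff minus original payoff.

£0

The highest bid among the other bidders is £2206; Xiu's bid doesn't change that.
Original bid £1258: Xiu is not highest (top rival bid is £2206); payoff £0.
Alternative bid £1140: Xiu is not highest (top rival bid is £2206); payoff £0.
Change in payoff = £0 − (£0) = £0.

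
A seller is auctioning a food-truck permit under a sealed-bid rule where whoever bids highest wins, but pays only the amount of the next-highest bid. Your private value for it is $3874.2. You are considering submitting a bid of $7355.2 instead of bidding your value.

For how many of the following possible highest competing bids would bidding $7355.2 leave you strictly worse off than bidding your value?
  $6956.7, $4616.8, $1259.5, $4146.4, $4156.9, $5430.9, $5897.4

The deviation hurts exactly when the highest competing bid lies strictly between $3874.2 and $7355.2 — overbidding then wins at a price above your value.
$6956.7: inside the interval → strictly worse (loss $3082.5).
$4616.8: inside the interval → strictly worse (loss $742.6).
$1259.5: below both → same outcome either way.
$4146.4: inside the interval → strictly worse (loss $272.2).
$4156.9: inside the interval → strictly worse (loss $282.7).
$5430.9: inside the interval → strictly worse (loss $1556.7).
$5897.4: inside the interval → strictly worse (loss $2023.2).
Count: 6.

6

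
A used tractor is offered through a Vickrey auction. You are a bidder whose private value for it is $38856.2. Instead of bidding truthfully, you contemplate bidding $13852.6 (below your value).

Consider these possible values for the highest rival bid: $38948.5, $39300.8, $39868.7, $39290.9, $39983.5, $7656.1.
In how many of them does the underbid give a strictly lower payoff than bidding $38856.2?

The deviation hurts exactly when the highest competing bid lies strictly between $13852.6 and $38856.2 — underbidding then forfeits a profitable win.
$38948.5: above both → same outcome either way.
$39300.8: above both → same outcome either way.
$39868.7: above both → same outcome either way.
$39290.9: above both → same outcome either way.
$39983.5: above both → same outcome either way.
$7656.1: below both → same outcome either way.
Count: 0.

0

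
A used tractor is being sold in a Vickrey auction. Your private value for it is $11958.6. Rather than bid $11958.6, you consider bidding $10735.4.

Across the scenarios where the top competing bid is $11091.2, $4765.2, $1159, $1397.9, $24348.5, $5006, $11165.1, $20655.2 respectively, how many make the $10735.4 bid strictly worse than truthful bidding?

The deviation hurts exactly when the highest competing bid lies strictly between $10735.4 and $11958.6 — underbidding then forfeits a profitable win.
$11091.2: inside the interval → strictly worse (loss $867.4).
$4765.2: below both → same outcome either way.
$1159: below both → same outcome either way.
$1397.9: below both → same outcome either way.
$24348.5: above both → same outcome either way.
$5006: below both → same outcome either way.
$11165.1: inside the interval → strictly worse (loss $793.5).
$20655.2: above both → same outcome either way.
Count: 2.

2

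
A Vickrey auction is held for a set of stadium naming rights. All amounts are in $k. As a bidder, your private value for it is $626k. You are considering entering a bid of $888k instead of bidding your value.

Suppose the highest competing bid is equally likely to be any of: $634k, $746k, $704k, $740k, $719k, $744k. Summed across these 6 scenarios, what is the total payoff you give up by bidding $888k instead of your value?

The deviation costs you only when the competing bid falls strictly between $626k and $888k; elsewhere both bids give the same outcome.
$634k: truthful payoff $0k, deviation payoff −$8k → loss $8k.
$746k: truthful payoff $0k, deviation payoff −$120k → loss $120k.
$704k: truthful payoff $0k, deviation payoff −$78k → loss $78k.
$740k: truthful payoff $0k, deviation payoff −$114k → loss $114k.
$719k: truthful payoff $0k, deviation payoff −$93k → loss $93k.
$744k: truthful payoff $0k, deviation payoff −$118k → loss $118k.
Total loss = $8k + $120k + $78k + $114k + $93k + $118k = $531k.

$531k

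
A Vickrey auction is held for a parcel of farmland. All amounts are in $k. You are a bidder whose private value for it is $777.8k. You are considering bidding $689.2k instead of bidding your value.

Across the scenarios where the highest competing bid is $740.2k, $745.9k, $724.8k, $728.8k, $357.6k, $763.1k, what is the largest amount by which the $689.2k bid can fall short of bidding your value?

$740.2k: truthful gives $37.6k, deviation gives $0k → loss $37.6k.
$745.9k: truthful gives $31.9k, deviation gives $0k → loss $31.9k.
$724.8k: truthful gives $53k, deviation gives $0k → loss $53k.
$728.8k: truthful gives $49k, deviation gives $0k → loss $49k.
$357.6k: same outcome either way → loss $0k.
$763.1k: truthful gives $14.7k, deviation gives $0k → loss $14.7k.
Maximum loss: $53k.

$53k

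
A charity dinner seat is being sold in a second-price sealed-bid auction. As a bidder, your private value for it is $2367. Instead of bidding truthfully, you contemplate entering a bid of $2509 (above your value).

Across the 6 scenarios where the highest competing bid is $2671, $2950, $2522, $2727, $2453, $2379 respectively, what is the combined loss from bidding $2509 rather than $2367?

$98

The deviation costs you only when the competing bid falls strictly between $2367 and $2509; elsewhere both bids give the same outcome.
$2671: outcomes coincide → loss $0.
$2950: outcomes coincide → loss $0.
$2522: outcomes coincide → loss $0.
$2727: outcomes coincide → loss $0.
$2453: truthful payoff $0, deviation payoff −$86 → loss $86.
$2379: truthful payoff $0, deviation payoff −$12 → loss $12.
Total loss = $86 + $12 = $98.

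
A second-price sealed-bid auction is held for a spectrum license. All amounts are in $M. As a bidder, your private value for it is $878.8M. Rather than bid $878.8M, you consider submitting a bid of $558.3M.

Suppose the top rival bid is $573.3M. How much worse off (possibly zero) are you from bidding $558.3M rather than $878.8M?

$305.5M

Bidding your value $878.8M: you win (since $878.8M > $573.3M) and pay $573.3M. Payoff $305.5M.
Bidding $558.3M: you lose. Payoff $0M.
The competing bid $573.3M lies between your shaded bid and your value, so underbidding forfeits an item you could have won at a profitable price.
Loss from deviating = $305.5M − ($0M) = $305.5M.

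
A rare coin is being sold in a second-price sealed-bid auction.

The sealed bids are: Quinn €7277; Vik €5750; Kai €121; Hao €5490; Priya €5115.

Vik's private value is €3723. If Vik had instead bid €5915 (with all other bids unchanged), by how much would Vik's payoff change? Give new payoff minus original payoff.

The highest bid among the other bidders is €7277; Vik's bid doesn't change that.
Original bid €5750: Vik is not highest (top rival bid is €7277); payoff €0.
Alternative bid €5915: Vik is not highest (top rival bid is €7277); payoff €0.
Change in payoff = €0 − (€0) = €0.

€0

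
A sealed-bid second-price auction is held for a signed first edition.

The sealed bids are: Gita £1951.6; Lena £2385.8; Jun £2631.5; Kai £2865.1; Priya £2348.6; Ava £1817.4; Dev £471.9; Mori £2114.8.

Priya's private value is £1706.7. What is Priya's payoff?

Highest bid: Kai at £2865.1, so Kai wins.
Second-highest bid: Jun at £2631.5 — that is the price the winner pays.
Priya did not win, so Priya pays nothing and receives nothing: payoff £0.

£0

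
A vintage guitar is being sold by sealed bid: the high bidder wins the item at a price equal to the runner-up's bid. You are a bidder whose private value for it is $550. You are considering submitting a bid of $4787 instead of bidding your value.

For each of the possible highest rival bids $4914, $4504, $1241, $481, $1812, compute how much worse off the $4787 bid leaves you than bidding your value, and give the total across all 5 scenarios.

$5907

The deviation costs you only when the competing bid falls strictly between $550 and $4787; elsewhere both bids give the same outcome.
$4914: outcomes coincide → loss $0.
$4504: truthful payoff $0, deviation payoff −$3954 → loss $3954.
$1241: truthful payoff $0, deviation payoff −$691 → loss $691.
$481: outcomes coincide → loss $0.
$1812: truthful payoff $0, deviation payoff −$1262 → loss $1262.
Total loss = $3954 + $691 + $1262 = $5907.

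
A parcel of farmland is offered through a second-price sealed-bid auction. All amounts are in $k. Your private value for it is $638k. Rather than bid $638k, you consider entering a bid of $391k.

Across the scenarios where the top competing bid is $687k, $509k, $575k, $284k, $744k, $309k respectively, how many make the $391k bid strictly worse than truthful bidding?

2

The deviation hurts exactly when the highest competing bid lies strictly between $391k and $638k — underbidding then forfeits a profitable win.
$687k: above both → same outcome either way.
$509k: inside the interval → strictly worse (loss $129k).
$575k: inside the interval → strictly worse (loss $63k).
$284k: below both → same outcome either way.
$744k: above both → same outcome either way.
$309k: below both → same outcome either way.
Count: 2.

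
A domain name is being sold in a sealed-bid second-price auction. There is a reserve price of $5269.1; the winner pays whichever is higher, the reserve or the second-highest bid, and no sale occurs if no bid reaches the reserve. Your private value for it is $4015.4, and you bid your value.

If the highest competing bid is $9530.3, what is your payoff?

$0

Your bid $4015.4 is below the highest competing bid $9530.3, so you lose. Payoff $0.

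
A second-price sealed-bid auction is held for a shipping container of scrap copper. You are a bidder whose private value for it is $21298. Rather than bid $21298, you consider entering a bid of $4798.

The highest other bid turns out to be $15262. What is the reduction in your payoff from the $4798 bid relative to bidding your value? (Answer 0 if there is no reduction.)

Bidding your value $21298: you win (since $21298 > $15262) and pay $15262. Payoff $6036.
Bidding $4798: you lose. Payoff $0.
The competing bid $15262 lies between your shaded bid and your value, so underbidding forfeits an item you could have won at a profitable price.
Loss from deviating = $6036 − ($0) = $6036.
Truthful bidding weakly dominates here: raising your bid can only win items priced above your value, and lowering it can only forfeit items priced below.

$6036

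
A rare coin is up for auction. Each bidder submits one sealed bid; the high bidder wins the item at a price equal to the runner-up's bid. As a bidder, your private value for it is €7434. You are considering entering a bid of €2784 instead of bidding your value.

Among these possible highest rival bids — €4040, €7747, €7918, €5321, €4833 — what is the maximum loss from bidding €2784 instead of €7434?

€3394

€4040: truthful gives €3394, deviation gives €0 → loss €3394.
€7747: same outcome either way → loss €0.
€7918: same outcome either way → loss €0.
€5321: truthful gives €2113, deviation gives €0 → loss €2113.
€4833: truthful gives €2601, deviation gives €0 → loss €2601.
Maximum loss: €3394.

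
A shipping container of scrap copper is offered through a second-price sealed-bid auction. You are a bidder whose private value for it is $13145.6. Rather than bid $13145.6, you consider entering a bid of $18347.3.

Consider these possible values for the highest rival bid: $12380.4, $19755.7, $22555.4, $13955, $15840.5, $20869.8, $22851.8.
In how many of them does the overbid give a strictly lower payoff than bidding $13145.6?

2

The deviation hurts exactly when the highest competing bid lies strictly between $13145.6 and $18347.3 — overbidding then wins at a price above your value.
$12380.4: below both → same outcome either way.
$19755.7: above both → same outcome either way.
$22555.4: above both → same outcome either way.
$13955: inside the interval → strictly worse (loss $809.4).
$15840.5: inside the interval → strictly worse (loss $2694.9).
$20869.8: above both → same outcome either way.
$22851.8: above both → same outcome either way.
Count: 2.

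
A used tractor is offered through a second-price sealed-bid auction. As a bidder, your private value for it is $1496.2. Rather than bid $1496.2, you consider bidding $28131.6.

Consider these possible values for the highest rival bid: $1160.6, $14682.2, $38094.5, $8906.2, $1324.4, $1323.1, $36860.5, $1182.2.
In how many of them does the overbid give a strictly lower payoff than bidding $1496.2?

The deviation hurts exactly when the highest competing bid lies strictly between $1496.2 and $28131.6 — overbidding then wins at a price above your value.
$1160.6: below both → same outcome either way.
$14682.2: inside the interval → strictly worse (loss $13186).
$38094.5: above both → same outcome either way.
$8906.2: inside the interval → strictly worse (loss $7410).
$1324.4: below both → same outcome either way.
$1323.1: below both → same outcome either way.
$36860.5: above both → same outcome either way.
$1182.2: below both → same outcome either way.
Count: 2.

2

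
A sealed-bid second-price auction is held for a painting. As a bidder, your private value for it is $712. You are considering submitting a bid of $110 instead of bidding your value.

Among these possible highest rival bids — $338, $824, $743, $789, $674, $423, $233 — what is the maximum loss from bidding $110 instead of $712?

$479

$338: truthful gives $374, deviation gives $0 → loss $374.
$824: same outcome either way → loss $0.
$743: same outcome either way → loss $0.
$789: same outcome either way → loss $0.
$674: truthful gives $38, deviation gives $0 → loss $38.
$423: truthful gives $289, deviation gives $0 → loss $289.
$233: truthful gives $479, deviation gives $0 → loss $479.
Maximum loss: $479.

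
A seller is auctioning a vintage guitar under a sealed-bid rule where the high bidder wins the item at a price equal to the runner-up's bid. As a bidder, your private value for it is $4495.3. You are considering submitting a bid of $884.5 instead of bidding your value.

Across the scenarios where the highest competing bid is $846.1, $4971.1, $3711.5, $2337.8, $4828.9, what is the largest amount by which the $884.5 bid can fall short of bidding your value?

$2157.5

$846.1: same outcome either way → loss $0.
$4971.1: same outcome either way → loss $0.
$3711.5: truthful gives $783.8, deviation gives $0 → loss $783.8.
$2337.8: truthful gives $2157.5, deviation gives $0 → loss $2157.5.
$4828.9: same outcome either way → loss $0.
Maximum loss: $2157.5.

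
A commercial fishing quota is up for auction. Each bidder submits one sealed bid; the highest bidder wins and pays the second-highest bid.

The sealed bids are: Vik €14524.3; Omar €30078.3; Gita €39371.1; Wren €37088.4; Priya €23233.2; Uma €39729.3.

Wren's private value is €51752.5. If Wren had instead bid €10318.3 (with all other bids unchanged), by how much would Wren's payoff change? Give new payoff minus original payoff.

€0

The highest bid among the other bidders is €39729.3; Wren's bid doesn't change that.
Original bid €37088.4: Wren is not highest (top rival bid is €39729.3); payoff €0.
Alternative bid €10318.3: Wren is not highest (top rival bid is €39729.3); payoff €0.
Change in payoff = €0 − (€0) = €0.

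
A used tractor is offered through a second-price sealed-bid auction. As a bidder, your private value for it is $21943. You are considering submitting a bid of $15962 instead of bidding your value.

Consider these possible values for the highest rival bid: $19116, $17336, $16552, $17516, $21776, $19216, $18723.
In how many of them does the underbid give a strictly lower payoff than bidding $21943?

The deviation hurts exactly when the highest competing bid lies strictly between $15962 and $21943 — underbidding then forfeits a profitable win.
$19116: inside the interval → strictly worse (loss $2827).
$17336: inside the interval → strictly worse (loss $4607).
$16552: inside the interval → strictly worse (loss $5391).
$17516: inside the interval → strictly worse (loss $4427).
$21776: inside the interval → strictly worse (loss $167).
$19216: inside the interval → strictly worse (loss $2727).
$18723: inside the interval → strictly worse (loss $3220).
Count: 7.

7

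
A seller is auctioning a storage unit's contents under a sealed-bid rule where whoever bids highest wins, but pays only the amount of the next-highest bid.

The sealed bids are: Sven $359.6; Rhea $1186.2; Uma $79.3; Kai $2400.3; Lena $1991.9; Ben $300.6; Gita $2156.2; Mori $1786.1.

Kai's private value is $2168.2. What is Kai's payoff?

$12

Highest bid: Kai at $2400.3, so Kai wins.
Second-highest bid: Gita at $2156.2 — that is the price the winner pays.
Kai's payoff = value − price = $2168.2 − $2156.2 = $12.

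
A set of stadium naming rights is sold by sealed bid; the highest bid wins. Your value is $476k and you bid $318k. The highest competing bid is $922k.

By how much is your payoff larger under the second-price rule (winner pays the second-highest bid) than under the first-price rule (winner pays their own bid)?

$0k

Your bid $318k is below $922k, so you lose under either rule.
Payoff is $0k in both cases; difference = $0k.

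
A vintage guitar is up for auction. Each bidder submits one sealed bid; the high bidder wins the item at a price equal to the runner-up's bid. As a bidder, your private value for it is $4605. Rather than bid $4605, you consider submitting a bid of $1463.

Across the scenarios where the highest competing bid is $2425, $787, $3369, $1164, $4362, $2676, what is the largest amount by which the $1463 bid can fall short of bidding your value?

$2425: truthful gives $2180, deviation gives $0 → loss $2180.
$787: same outcome either way → loss $0.
$3369: truthful gives $1236, deviation gives $0 → loss $1236.
$1164: same outcome either way → loss $0.
$4362: truthful gives $243, deviation gives $0 → loss $243.
$2676: truthful gives $1929, deviation gives $0 → loss $1929.
Maximum loss: $2180.

$2180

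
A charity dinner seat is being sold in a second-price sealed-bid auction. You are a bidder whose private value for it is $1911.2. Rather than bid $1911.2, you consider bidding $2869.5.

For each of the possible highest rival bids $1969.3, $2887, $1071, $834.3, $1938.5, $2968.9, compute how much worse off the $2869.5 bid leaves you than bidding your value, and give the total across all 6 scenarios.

The deviation costs you only when the competing bid falls strictly between $1911.2 and $2869.5; elsewhere both bids give the same outcome.
$1969.3: truthful payoff $0, deviation payoff −$58.1 → loss $58.1.
$2887: outcomes coincide → loss $0.
$1071: outcomes coincide → loss $0.
$834.3: outcomes coincide → loss $0.
$1938.5: truthful payoff $0, deviation payoff −$27.3 → loss $27.3.
$2968.9: outcomes coincide → loss $0.
Total loss = $58.1 + $27.3 = $85.4.

$85.4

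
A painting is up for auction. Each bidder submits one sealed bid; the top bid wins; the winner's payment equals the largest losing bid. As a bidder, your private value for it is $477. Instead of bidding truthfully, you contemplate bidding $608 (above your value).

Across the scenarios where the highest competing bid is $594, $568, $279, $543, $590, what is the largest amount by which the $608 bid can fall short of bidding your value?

$117

$594: truthful gives $0, deviation gives −$117 → loss $117.
$568: truthful gives $0, deviation gives −$91 → loss $91.
$279: same outcome either way → loss $0.
$543: truthful gives $0, deviation gives −$66 → loss $66.
$590: truthful gives $0, deviation gives −$113 → loss $113.
Maximum loss: $117.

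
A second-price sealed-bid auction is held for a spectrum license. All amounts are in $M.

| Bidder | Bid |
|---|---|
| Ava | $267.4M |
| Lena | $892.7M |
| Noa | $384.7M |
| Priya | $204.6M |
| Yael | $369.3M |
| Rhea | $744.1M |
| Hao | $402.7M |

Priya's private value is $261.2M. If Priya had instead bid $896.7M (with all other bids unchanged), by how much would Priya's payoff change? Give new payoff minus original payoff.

The highest bid among the other bidders is $892.7M; Priya's bid doesn't change that.
Original bid $204.6M: Priya is not highest (top rival bid is $892.7M); payoff $0M.
Alternative bid $896.7M: Priya is highest, pays the top rival bid $892.7M; payoff $261.2M − $892.7M = −$631.5M.
Change in payoff = −$631.5M − ($0M) = −$631.5M.

−$631.5M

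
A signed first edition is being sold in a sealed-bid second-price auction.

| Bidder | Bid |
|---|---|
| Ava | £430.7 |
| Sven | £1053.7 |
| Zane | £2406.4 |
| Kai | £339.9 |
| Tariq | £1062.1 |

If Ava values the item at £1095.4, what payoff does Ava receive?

Highest bid: Zane at £2406.4, so Zane wins.
Second-highest bid: Tariq at £1062.1 — that is the price the winner pays.
Ava did not win, so Ava pays nothing and receives nothing: payoff £0.

£0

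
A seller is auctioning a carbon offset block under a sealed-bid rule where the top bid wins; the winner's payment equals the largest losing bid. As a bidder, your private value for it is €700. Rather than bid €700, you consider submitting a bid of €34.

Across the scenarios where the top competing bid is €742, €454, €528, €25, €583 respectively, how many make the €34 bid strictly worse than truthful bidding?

The deviation hurts exactly when the highest competing bid lies strictly between €34 and €700 — underbidding then forfeits a profitable win.
€742: above both → same outcome either way.
€454: inside the interval → strictly worse (loss €246).
€528: inside the interval → strictly worse (loss €172).
€25: below both → same outcome either way.
€583: inside the interval → strictly worse (loss €117).
Count: 3.

3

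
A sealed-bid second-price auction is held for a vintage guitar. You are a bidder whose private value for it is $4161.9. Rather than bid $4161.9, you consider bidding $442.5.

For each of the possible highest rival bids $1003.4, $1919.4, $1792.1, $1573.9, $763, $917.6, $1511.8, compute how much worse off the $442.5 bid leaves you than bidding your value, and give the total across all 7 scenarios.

$19652.1

The deviation costs you only when the competing bid falls strictly between $442.5 and $4161.9; elsewhere both bids give the same outcome.
$1003.4: truthful payoff $3158.5, deviation payoff $0 → loss $3158.5.
$1919.4: truthful payoff $2242.5, deviation payoff $0 → loss $2242.5.
$1792.1: truthful payoff $2369.8, deviation payoff $0 → loss $2369.8.
$1573.9: truthful payoff $2588, deviation payoff $0 → loss $2588.
$763: truthful payoff $3398.9, deviation payoff $0 → loss $3398.9.
$917.6: truthful payoff $3244.3, deviation payoff $0 → loss $3244.3.
$1511.8: truthful payoff $2650.1, deviation payoff $0 → loss $2650.1.
Total loss = $3158.5 + $2242.5 + $2369.8 + $2588 + $3398.9 + $3244.3 + $2650.1 = $19652.1.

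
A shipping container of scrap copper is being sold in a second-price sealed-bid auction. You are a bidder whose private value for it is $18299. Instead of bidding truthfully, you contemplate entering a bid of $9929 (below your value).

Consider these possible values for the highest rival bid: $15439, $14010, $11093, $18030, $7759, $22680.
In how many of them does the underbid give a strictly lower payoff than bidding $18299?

The deviation hurts exactly when the highest competing bid lies strictly between $9929 and $18299 — underbidding then forfeits a profitable win.
$15439: inside the interval → strictly worse (loss $2860).
$14010: inside the interval → strictly worse (loss $4289).
$11093: inside the interval → strictly worse (loss $7206).
$18030: inside the interval → strictly worse (loss $269).
$7759: below both → same outcome either way.
$22680: above both → same outcome either way.
Count: 4.

4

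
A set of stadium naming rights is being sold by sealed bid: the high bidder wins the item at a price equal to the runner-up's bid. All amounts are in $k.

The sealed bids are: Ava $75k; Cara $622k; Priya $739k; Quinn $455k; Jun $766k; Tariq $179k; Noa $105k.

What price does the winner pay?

Highest bid: Jun at $766k, so Jun wins.
Second-highest bid: Priya at $739k — that is the price the winner pays.

$739k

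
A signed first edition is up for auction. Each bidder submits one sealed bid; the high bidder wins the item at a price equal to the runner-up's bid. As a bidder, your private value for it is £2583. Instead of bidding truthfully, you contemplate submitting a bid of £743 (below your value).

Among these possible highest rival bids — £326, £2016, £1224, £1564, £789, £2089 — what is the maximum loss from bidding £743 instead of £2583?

£326: same outcome either way → loss £0.
£2016: truthful gives £567, deviation gives £0 → loss £567.
£1224: truthful gives £1359, deviation gives £0 → loss £1359.
£1564: truthful gives £1019, deviation gives £0 → loss £1019.
£789: truthful gives £1794, deviation gives £0 → loss £1794.
£2089: truthful gives £494, deviation gives £0 → loss £494.
Maximum loss: £1794.

£1794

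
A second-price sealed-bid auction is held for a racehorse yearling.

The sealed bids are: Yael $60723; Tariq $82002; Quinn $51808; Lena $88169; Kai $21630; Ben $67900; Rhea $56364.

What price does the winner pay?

$82002

Highest bid: Lena at $88169, so Lena wins.
Second-highest bid: Tariq at $82002 — that is the price the winner pays.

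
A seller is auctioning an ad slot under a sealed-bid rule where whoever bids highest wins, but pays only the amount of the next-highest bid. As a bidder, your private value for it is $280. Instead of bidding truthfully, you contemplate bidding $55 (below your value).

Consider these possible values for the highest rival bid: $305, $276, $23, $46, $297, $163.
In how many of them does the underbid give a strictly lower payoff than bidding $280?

2

The deviation hurts exactly when the highest competing bid lies strictly between $55 and $280 — underbidding then forfeits a profitable win.
$305: above both → same outcome either way.
$276: inside the interval → strictly worse (loss $4).
$23: below both → same outcome either way.
$46: below both → same outcome either way.
$297: above both → same outcome either way.
$163: inside the interval → strictly worse (loss $117).
Count: 2.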